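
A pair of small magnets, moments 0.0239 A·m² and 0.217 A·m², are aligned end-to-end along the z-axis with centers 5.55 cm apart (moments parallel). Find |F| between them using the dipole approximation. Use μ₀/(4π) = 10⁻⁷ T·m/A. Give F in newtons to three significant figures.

F ≈ 3.28×10⁻⁴ N

On-axis B of dipole 1: B = (μ₀/4π)·2m₁/r³. Force on dipole 2: F = m₂·dB/dr.
dB/dr = −(μ₀/4π)·6m₁/r⁴, so |F| = (μ₀/4π)·6m₁m₂/r⁴.
F = 6(10⁻⁷)(0.0239)(0.217)/(0.0555)⁴ = 3.280×10⁻⁴ N.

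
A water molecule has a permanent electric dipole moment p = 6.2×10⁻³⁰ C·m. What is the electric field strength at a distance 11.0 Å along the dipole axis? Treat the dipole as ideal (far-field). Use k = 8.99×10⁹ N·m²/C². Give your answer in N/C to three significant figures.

On the dipole axis E = 2kp/r³.
E = 2·(8.99×10⁹)(6.20×10⁻³⁰) / (1.10×10⁻⁹)³ = 8.375×10⁷ N/C.

E ≈ 8.38×10⁷ N/C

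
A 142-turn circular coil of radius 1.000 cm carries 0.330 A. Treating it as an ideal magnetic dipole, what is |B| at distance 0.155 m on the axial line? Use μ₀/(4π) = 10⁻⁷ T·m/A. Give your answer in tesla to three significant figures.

m = NIA = NIπa² = 142·(0.330)·π·(0.0100)² = 0.01472 A·m².
On axis B = (μ₀/4π)·2m/r³.
B = 2·(10⁻⁷)·(0.01472) / (0.155)³ = 7.906×10⁻⁷ T.

B ≈ 7.91×10⁻⁷ T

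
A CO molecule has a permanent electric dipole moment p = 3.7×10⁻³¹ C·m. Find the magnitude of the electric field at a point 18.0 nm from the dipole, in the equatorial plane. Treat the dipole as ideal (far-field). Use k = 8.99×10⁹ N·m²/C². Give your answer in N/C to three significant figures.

E ≈ 570 N/C

In the equatorial plane E = kp/r³.
E = (8.99×10⁹)(3.70×10⁻³¹) / (1.80×10⁻⁸)³ = 570.4 N/C.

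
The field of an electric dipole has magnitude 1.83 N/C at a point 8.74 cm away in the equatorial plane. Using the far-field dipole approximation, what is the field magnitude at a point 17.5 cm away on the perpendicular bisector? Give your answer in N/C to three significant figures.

Dipole fields scale as 1/r³ in the far field; the geometry is the same at both points.
E₂ = E₁ · (r₁/r₂)³ = 1.83 · (8.74/17.5)³.
(r₁/r₂)³ = (0.4994)³ = 0.1246.
E₂ ≈ 0.2280 N/C.

E ≈ 0.228 N/C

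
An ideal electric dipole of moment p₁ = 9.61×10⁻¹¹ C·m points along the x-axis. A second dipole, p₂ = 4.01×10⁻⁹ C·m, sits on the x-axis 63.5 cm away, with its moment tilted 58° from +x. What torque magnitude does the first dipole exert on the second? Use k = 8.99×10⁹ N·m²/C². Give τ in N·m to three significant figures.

The second dipole sits on the axis of the first, so the field there is axial: E₁ = 2kp₁/r³ along +x.
E₁ = 2(8.99×10⁹)(9.61×10⁻¹¹)/(0.635)³ = 6.748 N/C.
Torque on the second dipole: τ = p₂ E₁ sinθ.
τ = (4.01×10⁻⁹)(6.748)·sin58° = 2.295×10⁻⁸ N·m.

τ ≈ 2.29×10⁻⁸ N·m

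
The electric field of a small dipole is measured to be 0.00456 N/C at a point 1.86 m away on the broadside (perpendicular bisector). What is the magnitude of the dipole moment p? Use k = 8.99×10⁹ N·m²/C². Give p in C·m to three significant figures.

In the equatorial plane E = kp/r³, so p = Er³/(k).
p = (0.00456)·(1.86)³ / (8.99×10⁹) = 3.264×10⁻¹² C·m.

p ≈ 3.26×10⁻¹² C·m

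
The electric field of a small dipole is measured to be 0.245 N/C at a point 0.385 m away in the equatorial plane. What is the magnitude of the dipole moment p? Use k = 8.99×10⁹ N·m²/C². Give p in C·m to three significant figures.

p ≈ 1.56×10⁻¹² C·m

In the equatorial plane E = kp/r³, so p = Er³/(k).
p = (0.245)·(0.385)³ / (8.99×10⁹) = 1.555×10⁻¹² C·m.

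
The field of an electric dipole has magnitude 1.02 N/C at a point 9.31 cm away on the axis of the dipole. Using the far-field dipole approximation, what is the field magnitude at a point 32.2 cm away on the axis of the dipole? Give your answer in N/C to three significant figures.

Dipole fields scale as 1/r³ in the far field; the geometry is the same at both points.
E₂ = E₁ · (r₁/r₂)³ = 1.02 · (9.31/32.2)³.
(r₁/r₂)³ = (0.2891)³ = 0.02417.
E₂ ≈ 0.02465 N/C.

E ≈ 0.0247 N/C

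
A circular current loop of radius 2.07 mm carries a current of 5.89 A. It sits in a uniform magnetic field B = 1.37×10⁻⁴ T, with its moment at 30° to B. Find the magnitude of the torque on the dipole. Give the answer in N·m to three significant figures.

τ ≈ 5.43×10⁻⁹ N·m

Magnetic moment m = IA = Iπa² = (5.89)·π·(0.00207)² = 7.929×10⁻⁵ A·m².
Torque on a magnetic dipole: τ = mB sinθ.
τ = (7.929×10⁻⁵)(1.37×10⁻⁴)·sin30° = 5.431×10⁻⁹ N·m.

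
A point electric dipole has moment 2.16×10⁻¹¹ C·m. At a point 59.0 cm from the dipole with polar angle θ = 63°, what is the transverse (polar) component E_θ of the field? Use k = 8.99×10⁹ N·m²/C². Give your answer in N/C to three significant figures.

For a dipole, E_θ = (kp sinθ)/r³.
kp/r³ = (8.99×10⁹)(2.16×10⁻¹¹)/(0.590)³ = 0.9455 N/C.
E_θ = 0.9455·sin63° = 0.8424 N/C.

E_θ ≈ 0.842 N/C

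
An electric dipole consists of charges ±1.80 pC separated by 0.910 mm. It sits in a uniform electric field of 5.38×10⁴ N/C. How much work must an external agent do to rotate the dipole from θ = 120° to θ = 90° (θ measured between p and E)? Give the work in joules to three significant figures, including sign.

W ≈ -4.41×10⁻¹¹ J

Dipole moment p = qd = (1.80×10⁻¹² C)(9.10×10⁻⁴ m) = 1.638×10⁻¹⁵ C·m.
W_ext = ΔU = U(θ₂) − U(θ₁) = −pE cosθ₂ − (−pE cosθ₁) = pE(cosθ₁ − cosθ₂).
W = (1.638×10⁻¹⁵)(5.38×10⁴)·(cos120° − cos90°) = (8.812×10⁻¹¹)·(-0.5000) = -4.406×10⁻¹¹ J.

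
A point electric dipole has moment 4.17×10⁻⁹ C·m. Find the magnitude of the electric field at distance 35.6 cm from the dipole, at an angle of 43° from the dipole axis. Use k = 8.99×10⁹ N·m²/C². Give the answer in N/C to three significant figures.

At angle θ the dipole field magnitude is E = (kp/r³)·√(1 + 3cos²θ).
kp/r³ = (8.99×10⁹)(4.17×10⁻⁹) / (0.356)³ = 830.9 N/C.
√(1 + 3cos²43°) = √(1 + 3·0.5349) = √2.6046 ≈ 1.6139.
E ≈ 830.9 × 1.614 = 1341 N/C.

E ≈ 1340 N/C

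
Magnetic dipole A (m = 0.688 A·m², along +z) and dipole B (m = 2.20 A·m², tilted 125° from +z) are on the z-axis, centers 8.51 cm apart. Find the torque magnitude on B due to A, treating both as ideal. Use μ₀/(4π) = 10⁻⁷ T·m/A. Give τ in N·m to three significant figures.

Dipole B is on the axis of dipole A, so B₁ there is axial: B₁ = (μ₀/4π)·2m₁/r³ along +z.
B₁ = 2(10⁻⁷)(0.688)/(0.0851)³ = 2.233×10⁻⁴ T.
τ = m₂ B₁ sinθ.
τ = (2.20)(2.233×10⁻⁴)·sin125° = 4.024×10⁻⁴ N·m.

τ ≈ 4.02×10⁻⁴ N·m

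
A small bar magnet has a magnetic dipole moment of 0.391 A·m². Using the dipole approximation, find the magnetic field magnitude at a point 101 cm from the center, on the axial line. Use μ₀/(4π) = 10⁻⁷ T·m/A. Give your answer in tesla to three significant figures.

B ≈ 7.59×10⁻⁸ T

On axis B = (μ₀/4π)·2m/r³.
B = 2·(10⁻⁷)·(0.391) / (1.01)³ = 7.590×10⁻⁸ T.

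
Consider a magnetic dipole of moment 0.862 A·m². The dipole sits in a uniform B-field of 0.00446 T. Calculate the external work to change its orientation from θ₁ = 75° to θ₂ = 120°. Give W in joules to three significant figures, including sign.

W ≈ 0.00292 J

W_ext = ΔU = −mB cosθ₂ + mB cosθ₁ = mB(cosθ₁ − cosθ₂).
W = (0.862)(0.00446)·(cos75° − cos120°) = (0.003845)·(+0.7588) = 0.002917 J.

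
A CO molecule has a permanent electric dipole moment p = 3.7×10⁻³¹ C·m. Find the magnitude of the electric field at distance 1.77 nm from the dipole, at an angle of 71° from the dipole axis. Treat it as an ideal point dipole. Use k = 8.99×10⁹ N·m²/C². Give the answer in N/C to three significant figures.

E ≈ 6.89×10⁵ N/C

At angle θ the dipole field magnitude is E = (kp/r³)·√(1 + 3cos²θ).
kp/r³ = (8.99×10⁹)(3.70×10⁻³¹) / (1.77×10⁻⁹)³ = 5.998×10⁵ N/C.
√(1 + 3cos²71°) = √(1 + 3·0.1060) = √1.3180 ≈ 1.1480.
E ≈ 5.998×10⁵ × 1.148 = 6.886×10⁵ N/C.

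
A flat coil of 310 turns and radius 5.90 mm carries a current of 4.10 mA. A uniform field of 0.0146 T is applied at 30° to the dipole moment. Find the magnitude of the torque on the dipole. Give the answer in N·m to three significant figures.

τ ≈ 1.01×10⁻⁶ N·m

m = NIA = NIπa² = 310·(0.00410)·π·(0.00590)² = 1.39×10⁻⁴ A·m².
Torque on a magnetic dipole: τ = mB sinθ.
τ = (1.39×10⁻⁴)(0.0146)·sin30° = 1.015×10⁻⁶ N·m.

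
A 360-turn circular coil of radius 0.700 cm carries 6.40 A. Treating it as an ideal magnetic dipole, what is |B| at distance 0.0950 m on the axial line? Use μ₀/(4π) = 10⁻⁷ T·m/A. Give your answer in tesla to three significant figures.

m = NIA = NIπa² = 360·(6.40)·π·(0.00700)² = 0.3547 A·m².
On axis B = (μ₀/4π)·2m/r³.
B = 2·(10⁻⁷)·(0.3547) / (0.0950)³ = 8.274×10⁻⁵ T.

B ≈ 8.27×10⁻⁵ T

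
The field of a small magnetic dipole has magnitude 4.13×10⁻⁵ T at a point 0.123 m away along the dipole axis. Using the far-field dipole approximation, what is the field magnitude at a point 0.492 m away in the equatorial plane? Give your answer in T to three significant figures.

B ≈ 3.23×10⁻⁷ T

Dipole fields scale as 1/r³ in the far field.
The axial field is twice the equatorial field at the same r, so the geometry factor is 1/2.
B₂ = B₁ · (1/2) · (r₁/r₂)³ = 4.13×10⁻⁵ · 0.5 · (0.123/0.492)³.
(r₁/r₂)³ = (0.25)³ = 0.01562.
B₂ ≈ 3.227×10⁻⁷ T.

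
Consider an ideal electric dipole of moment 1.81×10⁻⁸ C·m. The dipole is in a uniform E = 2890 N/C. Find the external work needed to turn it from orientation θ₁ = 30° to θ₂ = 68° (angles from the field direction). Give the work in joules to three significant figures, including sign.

W_ext = ΔU = U(θ₂) − U(θ₁) = −pE cosθ₂ − (−pE cosθ₁) = pE(cosθ₁ − cosθ₂).
W = (1.81×10⁻⁸)(2890)·(cos30° − cos68°) = (5.231×10⁻⁵)·(+0.4914) = 2.571×10⁻⁵ J.

W ≈ 2.57×10⁻⁵ J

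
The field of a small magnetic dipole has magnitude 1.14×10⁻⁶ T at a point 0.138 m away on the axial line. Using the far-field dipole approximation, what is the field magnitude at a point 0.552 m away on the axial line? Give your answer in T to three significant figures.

Dipole fields scale as 1/r³ in the far field; the geometry is the same at both points.
B₂ = B₁ · (r₁/r₂)³ = 1.14×10⁻⁶ · (0.138/0.552)³.
(r₁/r₂)³ = (0.25)³ = 0.01562.
B₂ ≈ 1.781×10⁻⁸ T.

B ≈ 1.78×10⁻⁸ T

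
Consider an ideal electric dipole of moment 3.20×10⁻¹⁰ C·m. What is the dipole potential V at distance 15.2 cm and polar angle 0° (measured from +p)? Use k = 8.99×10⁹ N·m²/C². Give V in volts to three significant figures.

V ≈ 125 V

The dipole potential is V = kp cosθ / r².
V = (8.99×10⁹)(3.20×10⁻¹⁰)·cos0° / (0.152)² = 124.5 V.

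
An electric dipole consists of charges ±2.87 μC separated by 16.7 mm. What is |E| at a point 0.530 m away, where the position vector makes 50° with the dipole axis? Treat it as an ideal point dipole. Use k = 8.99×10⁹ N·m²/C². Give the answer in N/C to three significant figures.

E ≈ 4330 N/C

Dipole moment p = qd = (2.87×10⁻⁶ C)(0.0167 m) = 4.793×10⁻⁸ C·m.
At angle θ the dipole field magnitude is E = (kp/r³)·√(1 + 3cos²θ).
kp/r³ = (8.99×10⁹)(4.793×10⁻⁸) / (0.530)³ = 2894 N/C.
√(1 + 3cos²50°) = √(1 + 3·0.4132) = √2.2395 ≈ 1.4965.
E ≈ 2894 × 1.497 = 4331 N/C.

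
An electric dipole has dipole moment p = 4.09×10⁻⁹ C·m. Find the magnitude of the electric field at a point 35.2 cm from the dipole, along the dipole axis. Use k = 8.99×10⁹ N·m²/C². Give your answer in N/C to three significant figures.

On the dipole axis E = 2kp/r³.
E = 2·(8.99×10⁹)(4.09×10⁻⁹) / (0.352)³ = 1686 N/C.

E ≈ 1690 N/C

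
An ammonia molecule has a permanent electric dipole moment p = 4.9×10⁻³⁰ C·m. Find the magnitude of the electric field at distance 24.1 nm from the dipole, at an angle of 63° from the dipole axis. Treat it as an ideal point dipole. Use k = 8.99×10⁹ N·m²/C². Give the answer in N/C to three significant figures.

E ≈ 4000 N/C

At angle θ the dipole field magnitude is E = (kp/r³)·√(1 + 3cos²θ).
kp/r³ = (8.99×10⁹)(4.90×10⁻³⁰) / (2.41×10⁻⁸)³ = 3147 N/C.
√(1 + 3cos²63°) = √(1 + 3·0.2061) = √1.6183 ≈ 1.2721.
E ≈ 3147 × 1.272 = 4003 N/C.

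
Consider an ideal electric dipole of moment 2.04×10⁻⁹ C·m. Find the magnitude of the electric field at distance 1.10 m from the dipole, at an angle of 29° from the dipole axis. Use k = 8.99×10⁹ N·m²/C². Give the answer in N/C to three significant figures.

E ≈ 25.0 N/C

At angle θ the dipole field magnitude is E = (kp/r³)·√(1 + 3cos²θ).
kp/r³ = (8.99×10⁹)(2.04×10⁻⁹) / (1.10)³ = 13.78 N/C.
√(1 + 3cos²29°) = √(1 + 3·0.7650) = √3.2949 ≈ 1.8152.
E ≈ 13.78 × 1.815 = 25.01 N/C.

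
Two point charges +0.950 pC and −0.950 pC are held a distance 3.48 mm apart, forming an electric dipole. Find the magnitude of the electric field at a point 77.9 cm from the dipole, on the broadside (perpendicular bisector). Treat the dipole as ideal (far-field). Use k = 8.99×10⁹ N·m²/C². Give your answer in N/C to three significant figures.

E ≈ 6.29×10⁻⁵ N/C

Dipole moment p = qd = (9.50×10⁻¹³ C)(0.00348 m) = 3.306×10⁻¹⁵ C·m.
On the perpendicular bisector E = kp/r³ (half the axial value at the same distance).
E = (8.99×10⁹)(3.306×10⁻¹⁵) / (0.779)³ = 6.287×10⁻⁵ N/C.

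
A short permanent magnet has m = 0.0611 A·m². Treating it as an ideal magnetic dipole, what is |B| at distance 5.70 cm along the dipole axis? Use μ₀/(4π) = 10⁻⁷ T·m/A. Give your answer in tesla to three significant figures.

B ≈ 6.60×10⁻⁵ T

On axis B = (μ₀/4π)·2m/r³.
B = 2·(10⁻⁷)·(0.0611) / (0.0570)³ = 6.599×10⁻⁵ T.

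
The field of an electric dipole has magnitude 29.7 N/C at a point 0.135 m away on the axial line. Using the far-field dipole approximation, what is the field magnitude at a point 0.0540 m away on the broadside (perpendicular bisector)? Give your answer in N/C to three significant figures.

Dipole fields scale as 1/r³ in the far field.
The axial field is twice the equatorial field at the same r, so the geometry factor is 1/2.
E₂ = E₁ · (1/2) · (r₁/r₂)³ = 29.7 · 0.5 · (0.135/0.0540)³.
(r₁/r₂)³ = (2.5)³ = 15.62.
E₂ ≈ 232.0 N/C.

E ≈ 232 N/C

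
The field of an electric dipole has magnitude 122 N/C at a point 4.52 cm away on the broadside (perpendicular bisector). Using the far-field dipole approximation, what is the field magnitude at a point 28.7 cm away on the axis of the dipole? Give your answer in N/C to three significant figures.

E ≈ 0.953 N/C

Dipole fields scale as 1/r³ in the far field.
The axial field is twice the equatorial field at the same r, so the geometry factor is 2/1.
E₂ = E₁ · (2/1) · (r₁/r₂)³ = 122 · 2 · (4.52/28.7)³.
(r₁/r₂)³ = (0.1575)³ = 0.003906.
E₂ ≈ 0.9531 N/C.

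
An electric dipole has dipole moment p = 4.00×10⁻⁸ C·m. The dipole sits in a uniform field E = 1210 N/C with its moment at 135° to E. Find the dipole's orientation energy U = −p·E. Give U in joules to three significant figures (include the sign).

U = −p·E = −pE cosθ.
U = −(4.00×10⁻⁸)(1210)·cos135° = 3.422×10⁻⁵ J.

U ≈ 3.42×10⁻⁵ J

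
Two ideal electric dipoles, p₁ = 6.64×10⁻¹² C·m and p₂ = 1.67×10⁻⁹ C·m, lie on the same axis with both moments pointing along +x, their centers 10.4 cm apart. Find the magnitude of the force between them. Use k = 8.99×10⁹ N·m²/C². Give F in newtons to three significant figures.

On-axis field of dipole 1 at distance r: E = 2kp₁/r³. Force on dipole 2 is F = p₂·dE/dr (gradient along axis).
dE/dr = −6kp₁/r⁴, so |F| = 6kp₁p₂/r⁴ (attractive for aligned moments).
F = 6(8.99×10⁹)(6.64×10⁻¹²)(1.67×10⁻⁹)/(0.104)⁴ = 5.113×10⁻⁶ N.

F ≈ 5.11×10⁻⁶ N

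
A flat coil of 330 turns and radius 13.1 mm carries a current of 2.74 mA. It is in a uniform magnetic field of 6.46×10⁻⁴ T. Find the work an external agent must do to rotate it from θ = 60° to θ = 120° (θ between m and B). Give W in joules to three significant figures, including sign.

m = NIA = NIπa² = 330·(0.00274)·π·(0.0131)² = 4.875×10⁻⁴ A·m².
W_ext = ΔU = −mB cosθ₂ + mB cosθ₁ = mB(cosθ₁ − cosθ₂).
W = (4.875×10⁻⁴)(6.46×10⁻⁴)·(cos60° − cos120°) = (3.149×10⁻⁷)·(+1.0000) = 3.149×10⁻⁷ J.

W ≈ 3.15×10⁻⁷ J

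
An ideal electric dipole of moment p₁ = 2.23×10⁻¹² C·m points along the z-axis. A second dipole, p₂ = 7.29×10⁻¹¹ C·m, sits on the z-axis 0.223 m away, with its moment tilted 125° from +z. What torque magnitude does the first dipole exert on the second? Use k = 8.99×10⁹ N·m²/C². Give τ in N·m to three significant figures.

The second dipole sits on the axis of the first, so the field there is axial: E₁ = 2kp₁/r³ along +z.
E₁ = 2(8.99×10⁹)(2.23×10⁻¹²)/(0.223)³ = 3.616 N/C.
Torque on the second dipole: τ = p₂ E₁ sinθ.
τ = (7.29×10⁻¹¹)(3.616)·sin125° = 2.159×10⁻¹⁰ N·m.

τ ≈ 2.16×10⁻¹⁰ N·m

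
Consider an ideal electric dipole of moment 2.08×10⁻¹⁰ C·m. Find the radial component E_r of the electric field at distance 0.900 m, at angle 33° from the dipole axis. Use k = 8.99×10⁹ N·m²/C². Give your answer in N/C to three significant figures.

For a dipole, E_r = (2kp cosθ)/r³.
kp/r³ = (8.99×10⁹)(2.08×10⁻¹⁰)/(0.900)³ = 2.565 N/C.
E_r = 2·2.565·cos33° = 4.302 N/C.

E_r ≈ 4.30 N/C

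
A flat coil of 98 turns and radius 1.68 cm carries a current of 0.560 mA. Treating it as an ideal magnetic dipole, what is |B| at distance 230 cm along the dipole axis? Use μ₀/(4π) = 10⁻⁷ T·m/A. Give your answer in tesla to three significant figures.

B ≈ 8.00×10⁻¹³ T

m = NIA = NIπa² = 98·(5.60×10⁻⁴)·π·(0.0168)² = 4.866×10⁻⁵ A·m².
On axis B = (μ₀/4π)·2m/r³.
B = 2·(10⁻⁷)·(4.866×10⁻⁵) / (2.30)³ = 7.999×10⁻¹³ T.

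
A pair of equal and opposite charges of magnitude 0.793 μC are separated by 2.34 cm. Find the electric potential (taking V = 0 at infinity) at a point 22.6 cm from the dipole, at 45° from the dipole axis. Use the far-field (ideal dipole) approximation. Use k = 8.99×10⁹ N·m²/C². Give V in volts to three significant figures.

V ≈ 2310 V

Dipole moment p = qd = (7.93×10⁻⁷ C)(0.0234 m) = 1.856×10⁻⁸ C·m.
The dipole potential is V = kp cosθ / r².
V = (8.99×10⁹)(1.856×10⁻⁸)·cos45° / (0.226)² = 2310 V.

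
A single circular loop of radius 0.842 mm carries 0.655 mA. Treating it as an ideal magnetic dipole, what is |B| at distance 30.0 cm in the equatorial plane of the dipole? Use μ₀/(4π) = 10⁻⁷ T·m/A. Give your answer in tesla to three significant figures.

Magnetic moment m = IA = Iπa² = (6.55×10⁻⁴)·π·(8.42×10⁻⁴)² = 1.459×10⁻⁹ A·m².
In the equatorial plane B = (μ₀/4π)·m/r³ (half the axial value).
B = (10⁻⁷)·(1.459×10⁻⁹) / (0.300)³ = 5.404×10⁻¹⁵ T.

B ≈ 5.40×10⁻¹⁵ T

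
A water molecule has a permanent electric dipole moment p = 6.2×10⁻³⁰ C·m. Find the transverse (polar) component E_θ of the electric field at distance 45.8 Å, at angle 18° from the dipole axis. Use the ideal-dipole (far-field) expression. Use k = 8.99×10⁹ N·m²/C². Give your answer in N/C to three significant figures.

E_θ ≈ 1.79×10⁵ N/C

For a dipole, E_θ = (kp sinθ)/r³.
kp/r³ = (8.99×10⁹)(6.20×10⁻³⁰)/(4.58×10⁻⁹)³ = 5.802×10⁵ N/C.
E_θ = 5.802×10⁵·sin18° = 1.793×10⁵ N/C.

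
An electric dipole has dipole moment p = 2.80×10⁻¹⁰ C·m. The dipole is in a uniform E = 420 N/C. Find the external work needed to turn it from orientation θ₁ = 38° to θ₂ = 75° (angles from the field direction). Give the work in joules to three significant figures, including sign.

W ≈ 6.22×10⁻⁸ J

W_ext = ΔU = U(θ₂) − U(θ₁) = −pE cosθ₂ − (−pE cosθ₁) = pE(cosθ₁ − cosθ₂).
W = (2.80×10⁻¹⁰)(420)·(cos38° − cos75°) = (1.176×10⁻⁷)·(+0.5292) = 6.223×10⁻⁸ J.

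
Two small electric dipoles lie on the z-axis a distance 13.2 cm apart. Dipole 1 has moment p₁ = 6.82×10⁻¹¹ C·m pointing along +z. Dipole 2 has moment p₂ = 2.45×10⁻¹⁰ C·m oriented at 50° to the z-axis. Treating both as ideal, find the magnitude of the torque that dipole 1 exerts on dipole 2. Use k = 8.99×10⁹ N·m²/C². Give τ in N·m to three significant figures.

The second dipole sits on the axis of the first, so the field there is axial: E₁ = 2kp₁/r³ along +z.
E₁ = 2(8.99×10⁹)(6.82×10⁻¹¹)/(0.132)³ = 533.2 N/C.
Torque on the second dipole: τ = p₂ E₁ sinθ.
τ = (2.45×10⁻¹⁰)(533.2)·sin50° = 1.001×10⁻⁷ N·m.

τ ≈ 1.00×10⁻⁷ N·m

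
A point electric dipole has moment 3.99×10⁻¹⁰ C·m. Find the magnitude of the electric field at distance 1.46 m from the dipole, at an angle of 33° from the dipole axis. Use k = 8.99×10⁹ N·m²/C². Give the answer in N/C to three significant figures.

At angle θ the dipole field magnitude is E = (kp/r³)·√(1 + 3cos²θ).
kp/r³ = (8.99×10⁹)(3.99×10⁻¹⁰) / (1.46)³ = 1.153 N/C.
√(1 + 3cos²33°) = √(1 + 3·0.7034) = √3.1101 ≈ 1.7635.
E ≈ 1.153 × 1.764 = 2.033 N/C.

E ≈ 2.03 N/C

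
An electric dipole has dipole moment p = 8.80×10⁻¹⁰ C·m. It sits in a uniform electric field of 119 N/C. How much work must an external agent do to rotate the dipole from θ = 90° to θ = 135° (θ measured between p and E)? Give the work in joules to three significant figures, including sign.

W_ext = ΔU = U(θ₂) − U(θ₁) = −pE cosθ₂ − (−pE cosθ₁) = pE(cosθ₁ − cosθ₂).
W = (8.80×10⁻¹⁰)(119)·(cos90° − cos135°) = (1.047×10⁻⁷)·(+0.7071) = 7.405×10⁻⁸ J.

W ≈ 7.40×10⁻⁸ J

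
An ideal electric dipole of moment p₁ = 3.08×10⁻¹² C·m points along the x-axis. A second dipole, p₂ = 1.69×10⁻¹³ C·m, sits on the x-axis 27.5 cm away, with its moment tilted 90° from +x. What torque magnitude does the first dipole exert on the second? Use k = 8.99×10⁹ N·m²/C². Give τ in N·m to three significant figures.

The second dipole sits on the axis of the first, so the field there is axial: E₁ = 2kp₁/r³ along +x.
E₁ = 2(8.99×10⁹)(3.08×10⁻¹²)/(0.275)³ = 2.663 N/C.
Torque on the second dipole: τ = p₂ E₁ sinθ.
τ = (1.69×10⁻¹³)(2.663)·sin90° = 4.500×10⁻¹³ N·m.

τ ≈ 4.50×10⁻¹³ N·m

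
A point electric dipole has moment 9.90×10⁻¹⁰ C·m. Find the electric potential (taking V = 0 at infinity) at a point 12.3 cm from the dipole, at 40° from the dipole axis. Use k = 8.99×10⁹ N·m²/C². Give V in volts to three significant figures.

V ≈ 451 V

The dipole potential is V = kp cosθ / r².
V = (8.99×10⁹)(9.90×10⁻¹⁰)·cos40° / (0.123)² = 450.6 V.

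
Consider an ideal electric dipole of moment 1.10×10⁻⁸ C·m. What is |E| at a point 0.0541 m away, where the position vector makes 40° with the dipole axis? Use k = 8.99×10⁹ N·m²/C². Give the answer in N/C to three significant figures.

At angle θ the dipole field magnitude is E = (kp/r³)·√(1 + 3cos²θ).
kp/r³ = (8.99×10⁹)(1.10×10⁻⁸) / (0.0541)³ = 6.245×10⁵ N/C.
√(1 + 3cos²40°) = √(1 + 3·0.5868) = √2.7605 ≈ 1.6615.
E ≈ 6.245×10⁵ × 1.661 = 1.038×10⁶ N/C.

E ≈ 1.04×10⁶ N/C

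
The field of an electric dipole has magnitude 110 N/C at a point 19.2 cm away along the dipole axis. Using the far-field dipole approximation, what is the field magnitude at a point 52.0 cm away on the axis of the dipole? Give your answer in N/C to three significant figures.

E ≈ 5.54 N/C

Dipole fields scale as 1/r³ in the far field; the geometry is the same at both points.
E₂ = E₁ · (r₁/r₂)³ = 110 · (19.2/52.0)³.
(r₁/r₂)³ = (0.3692)³ = 0.05034.
E₂ ≈ 5.537 N/C.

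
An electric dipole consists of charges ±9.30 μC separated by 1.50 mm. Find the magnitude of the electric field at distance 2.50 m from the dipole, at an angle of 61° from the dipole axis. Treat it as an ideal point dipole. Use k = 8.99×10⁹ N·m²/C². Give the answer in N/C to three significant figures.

Dipole moment p = qd = (9.30×10⁻⁶ C)(0.00150 m) = 1.395×10⁻⁸ C·m.
At angle θ the dipole field magnitude is E = (kp/r³)·√(1 + 3cos²θ).
kp/r³ = (8.99×10⁹)(1.395×10⁻⁸) / (2.50)³ = 8.026 N/C.
√(1 + 3cos²61°) = √(1 + 3·0.2350) = √1.7051 ≈ 1.3058.
E ≈ 8.026 × 1.306 = 10.48 N/C.

E ≈ 10.5 N/C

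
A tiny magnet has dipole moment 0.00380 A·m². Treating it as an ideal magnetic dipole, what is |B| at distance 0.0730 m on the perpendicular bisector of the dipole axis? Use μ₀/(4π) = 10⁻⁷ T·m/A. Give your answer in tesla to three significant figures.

B ≈ 9.77×10⁻⁷ T

In the equatorial plane B = (μ₀/4π)·m/r³ (half the axial value).
B = (10⁻⁷)·(0.00380) / (0.0730)³ = 9.768×10⁻⁷ T.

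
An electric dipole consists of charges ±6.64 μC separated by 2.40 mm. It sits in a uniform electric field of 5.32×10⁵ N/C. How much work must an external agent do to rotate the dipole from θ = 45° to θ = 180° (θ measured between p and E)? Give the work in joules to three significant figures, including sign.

W ≈ 0.0145 J

Dipole moment p = qd = (6.64×10⁻⁶ C)(0.00240 m) = 1.594×10⁻⁸ C·m.
W_ext = ΔU = U(θ₂) − U(θ₁) = −pE cosθ₂ − (−pE cosθ₁) = pE(cosθ₁ − cosθ₂).
W = (1.594×10⁻⁸)(5.32×10⁵)·(cos45° − cos180°) = (0.008480)·(+1.7071) = 0.01448 J.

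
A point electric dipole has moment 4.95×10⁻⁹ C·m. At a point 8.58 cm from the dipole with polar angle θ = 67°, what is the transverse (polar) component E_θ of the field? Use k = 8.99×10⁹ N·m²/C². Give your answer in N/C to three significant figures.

For a dipole, E_θ = (kp sinθ)/r³.
kp/r³ = (8.99×10⁹)(4.95×10⁻⁹)/(0.0858)³ = 7.045×10⁴ N/C.
E_θ = 7.045×10⁴·sin67° = 6.485×10⁴ N/C.

E_θ ≈ 6.49×10⁴ N/C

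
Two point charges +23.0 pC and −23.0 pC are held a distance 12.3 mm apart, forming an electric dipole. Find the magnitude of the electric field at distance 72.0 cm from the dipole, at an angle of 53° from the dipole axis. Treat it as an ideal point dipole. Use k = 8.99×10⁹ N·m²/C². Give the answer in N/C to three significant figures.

E ≈ 0.00984 N/C

Dipole moment p = qd = (2.30×10⁻¹¹ C)(0.0123 m) = 2.829×10⁻¹³ C·m.
At angle θ the dipole field magnitude is E = (kp/r³)·√(1 + 3cos²θ).
kp/r³ = (8.99×10⁹)(2.829×10⁻¹³) / (0.720)³ = 0.006814 N/C.
√(1 + 3cos²53°) = √(1 + 3·0.3622) = √2.0865 ≈ 1.4445.
E ≈ 0.006814 × 1.444 = 0.009843 N/C.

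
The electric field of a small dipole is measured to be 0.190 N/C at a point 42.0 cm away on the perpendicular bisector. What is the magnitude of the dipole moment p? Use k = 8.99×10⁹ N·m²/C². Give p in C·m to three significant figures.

p ≈ 1.57×10⁻¹² C·m

In the equatorial plane E = kp/r³, so p = Er³/(k).
p = (0.190)·(0.420)³ / (8.99×10⁹) = 1.566×10⁻¹² C·m.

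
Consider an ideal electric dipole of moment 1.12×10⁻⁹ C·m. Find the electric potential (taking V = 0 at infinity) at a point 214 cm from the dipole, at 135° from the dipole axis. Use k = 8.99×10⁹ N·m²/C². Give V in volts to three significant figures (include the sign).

V ≈ -1.55 V

The dipole potential is V = kp cosθ / r².
V = (8.99×10⁹)(1.12×10⁻⁹)·cos135° / (2.14)² = -1.555 V.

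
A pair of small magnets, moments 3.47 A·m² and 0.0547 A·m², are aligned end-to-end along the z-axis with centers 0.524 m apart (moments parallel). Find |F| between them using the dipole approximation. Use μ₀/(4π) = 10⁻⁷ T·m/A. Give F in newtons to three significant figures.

F ≈ 1.51×10⁻⁶ N

On-axis B of dipole 1: B = (μ₀/4π)·2m₁/r³. Force on dipole 2: F = m₂·dB/dr.
dB/dr = −(μ₀/4π)·6m₁/r⁴, so |F| = (μ₀/4π)·6m₁m₂/r⁴.
F = 6(10⁻⁷)(3.47)(0.0547)/(0.524)⁴ = 1.511×10⁻⁶ N.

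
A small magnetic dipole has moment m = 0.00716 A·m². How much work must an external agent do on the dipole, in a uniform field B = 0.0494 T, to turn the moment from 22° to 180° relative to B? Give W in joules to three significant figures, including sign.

W_ext = ΔU = −mB cosθ₂ + mB cosθ₁ = mB(cosθ₁ − cosθ₂).
W = (0.00716)(0.0494)·(cos22° − cos180°) = (3.537×10⁻⁴)·(+1.9272) = 6.817×10⁻⁴ J.

W ≈ 6.82×10⁻⁴ J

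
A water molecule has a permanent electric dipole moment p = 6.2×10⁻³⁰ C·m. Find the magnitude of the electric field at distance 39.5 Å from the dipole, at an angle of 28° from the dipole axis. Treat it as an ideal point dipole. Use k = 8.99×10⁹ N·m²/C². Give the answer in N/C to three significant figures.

E ≈ 1.65×10⁶ N/C

At angle θ the dipole field magnitude is E = (kp/r³)·√(1 + 3cos²θ).
kp/r³ = (8.99×10⁹)(6.20×10⁻³⁰) / (3.95×10⁻⁹)³ = 9.044×10⁵ N/C.
√(1 + 3cos²28°) = √(1 + 3·0.7796) = √3.3388 ≈ 1.8272.
E ≈ 9.044×10⁵ × 1.827 = 1.653×10⁶ N/C.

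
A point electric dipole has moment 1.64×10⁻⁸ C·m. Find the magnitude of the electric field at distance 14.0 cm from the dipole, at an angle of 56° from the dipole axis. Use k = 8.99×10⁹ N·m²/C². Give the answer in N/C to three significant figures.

At angle θ the dipole field magnitude is E = (kp/r³)·√(1 + 3cos²θ).
kp/r³ = (8.99×10⁹)(1.64×10⁻⁸) / (0.140)³ = 5.373×10⁴ N/C.
√(1 + 3cos²56°) = √(1 + 3·0.3127) = √1.9381 ≈ 1.3922.
E ≈ 5.373×10⁴ × 1.392 = 7.480×10⁴ N/C.

E ≈ 7.48×10⁴ N/C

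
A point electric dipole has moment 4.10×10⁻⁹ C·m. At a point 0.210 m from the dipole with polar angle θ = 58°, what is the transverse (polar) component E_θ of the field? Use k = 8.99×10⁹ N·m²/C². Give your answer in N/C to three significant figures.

For a dipole, E_θ = (kp sinθ)/r³.
kp/r³ = (8.99×10⁹)(4.10×10⁻⁹)/(0.210)³ = 3980 N/C.
E_θ = 3980·sin58° = 3375 N/C.

E_θ ≈ 3380 N/C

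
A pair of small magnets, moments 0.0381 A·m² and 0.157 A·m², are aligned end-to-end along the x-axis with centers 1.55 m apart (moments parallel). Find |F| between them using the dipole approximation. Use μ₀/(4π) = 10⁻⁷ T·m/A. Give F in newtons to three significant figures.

F ≈ 6.22×10⁻¹⁰ N

On-axis B of dipole 1: B = (μ₀/4π)·2m₁/r³. Force on dipole 2: F = m₂·dB/dr.
dB/dr = −(μ₀/4π)·6m₁/r⁴, so |F| = (μ₀/4π)·6m₁m₂/r⁴.
F = 6(10⁻⁷)(0.0381)(0.157)/(1.55)⁴ = 6.218×10⁻¹⁰ N.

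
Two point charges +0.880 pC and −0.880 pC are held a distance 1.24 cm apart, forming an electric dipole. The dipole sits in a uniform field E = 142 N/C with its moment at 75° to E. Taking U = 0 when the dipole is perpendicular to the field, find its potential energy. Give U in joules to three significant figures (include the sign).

U ≈ -4.01×10⁻¹³ J

Dipole moment p = qd = (8.80×10⁻¹³ C)(0.0124 m) = 1.091×10⁻¹⁴ C·m.
U = −p·E = −pE cosθ.
U = −(1.091×10⁻¹⁴)(142)·cos75° = -4.010×10⁻¹³ J.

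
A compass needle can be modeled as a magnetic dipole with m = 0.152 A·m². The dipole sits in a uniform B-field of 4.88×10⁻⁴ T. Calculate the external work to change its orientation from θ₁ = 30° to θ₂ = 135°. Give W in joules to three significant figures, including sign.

W_ext = ΔU = −mB cosθ₂ + mB cosθ₁ = mB(cosθ₁ − cosθ₂).
W = (0.152)(4.88×10⁻⁴)·(cos30° − cos135°) = (7.418×10⁻⁵)·(+1.5731) = 1.167×10⁻⁴ J.

W ≈ 1.17×10⁻⁴ J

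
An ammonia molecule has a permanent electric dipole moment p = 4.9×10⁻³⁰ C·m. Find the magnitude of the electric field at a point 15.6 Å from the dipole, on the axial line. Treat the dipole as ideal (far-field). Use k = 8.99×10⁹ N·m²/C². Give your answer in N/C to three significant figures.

E ≈ 2.32×10⁷ N/C

On the dipole axis E = 2kp/r³.
E = 2·(8.99×10⁹)(4.90×10⁻³⁰) / (1.56×10⁻⁹)³ = 2.321×10⁷ N/C.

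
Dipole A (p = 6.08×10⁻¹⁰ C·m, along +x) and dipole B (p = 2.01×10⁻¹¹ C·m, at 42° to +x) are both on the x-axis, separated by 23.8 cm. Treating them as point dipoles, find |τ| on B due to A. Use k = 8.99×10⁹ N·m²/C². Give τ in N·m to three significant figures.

τ ≈ 1.09×10⁻⁸ N·m

The second dipole sits on the axis of the first, so the field there is axial: E₁ = 2kp₁/r³ along +x.
E₁ = 2(8.99×10⁹)(6.08×10⁻¹⁰)/(0.238)³ = 810.9 N/C.
Torque on the second dipole: τ = p₂ E₁ sinθ.
τ = (2.01×10⁻¹¹)(810.9)·sin42° = 1.091×10⁻⁸ N·m.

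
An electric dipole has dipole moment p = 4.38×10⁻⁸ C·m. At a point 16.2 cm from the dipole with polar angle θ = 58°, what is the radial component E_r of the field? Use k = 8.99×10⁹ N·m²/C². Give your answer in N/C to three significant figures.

For a dipole, E_r = (2kp cosθ)/r³.
kp/r³ = (8.99×10⁹)(4.38×10⁻⁸)/(0.162)³ = 9.262×10⁴ N/C.
E_r = 2·9.262×10⁴·cos58° = 9.816×10⁴ N/C.

E_r ≈ 9.82×10⁴ N/C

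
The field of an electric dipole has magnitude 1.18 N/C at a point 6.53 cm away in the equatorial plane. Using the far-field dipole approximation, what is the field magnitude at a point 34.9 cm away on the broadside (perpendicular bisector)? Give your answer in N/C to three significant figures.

E ≈ 0.00773 N/C

Dipole fields scale as 1/r³ in the far field; the geometry is the same at both points.
E₂ = E₁ · (r₁/r₂)³ = 1.18 · (6.53/34.9)³.
(r₁/r₂)³ = (0.1871)³ = 0.00655.
E₂ ≈ 0.007729 N/C.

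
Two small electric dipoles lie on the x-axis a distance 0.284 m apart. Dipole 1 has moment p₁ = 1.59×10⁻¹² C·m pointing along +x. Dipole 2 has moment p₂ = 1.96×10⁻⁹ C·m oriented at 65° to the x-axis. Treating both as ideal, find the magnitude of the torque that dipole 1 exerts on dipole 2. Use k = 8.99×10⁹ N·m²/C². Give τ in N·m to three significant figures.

τ ≈ 2.22×10⁻⁹ N·m

The second dipole sits on the axis of the first, so the field there is axial: E₁ = 2kp₁/r³ along +x.
E₁ = 2(8.99×10⁹)(1.59×10⁻¹²)/(0.284)³ = 1.248 N/C.
Torque on the second dipole: τ = p₂ E₁ sinθ.
τ = (1.96×10⁻⁹)(1.248)·sin65° = 2.217×10⁻⁹ N·m.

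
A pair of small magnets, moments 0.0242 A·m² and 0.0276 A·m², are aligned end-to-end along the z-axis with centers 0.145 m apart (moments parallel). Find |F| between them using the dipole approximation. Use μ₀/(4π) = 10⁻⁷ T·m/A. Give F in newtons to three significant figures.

On-axis B of dipole 1: B = (μ₀/4π)·2m₁/r³. Force on dipole 2: F = m₂·dB/dr.
dB/dr = −(μ₀/4π)·6m₁/r⁴, so |F| = (μ₀/4π)·6m₁m₂/r⁴.
F = 6(10⁻⁷)(0.0242)(0.0276)/(0.145)⁴ = 9.066×10⁻⁷ N.

F ≈ 9.07×10⁻⁷ N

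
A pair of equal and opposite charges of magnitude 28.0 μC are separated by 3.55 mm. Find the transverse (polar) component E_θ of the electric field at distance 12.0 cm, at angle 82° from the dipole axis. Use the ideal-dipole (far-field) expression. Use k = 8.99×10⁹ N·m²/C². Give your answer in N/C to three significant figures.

E_θ ≈ 5.12×10⁵ N/C

Dipole moment p = qd = (2.80×10⁻⁵ C)(0.00355 m) = 9.94×10⁻⁸ C·m.
For a dipole, E_θ = (kp sinθ)/r³.
kp/r³ = (8.99×10⁹)(9.94×10⁻⁸)/(0.120)³ = 5.171×10⁵ N/C.
E_θ = 5.171×10⁵·sin82° = 5.121×10⁵ N/C.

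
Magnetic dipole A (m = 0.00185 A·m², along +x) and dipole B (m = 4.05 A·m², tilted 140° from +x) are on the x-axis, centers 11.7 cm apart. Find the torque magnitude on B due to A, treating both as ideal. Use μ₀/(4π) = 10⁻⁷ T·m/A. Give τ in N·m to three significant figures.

Dipole B is on the axis of dipole A, so B₁ there is axial: B₁ = (μ₀/4π)·2m₁/r³ along +x.
B₁ = 2(10⁻⁷)(0.00185)/(0.117)³ = 2.310×10⁻⁷ T.
τ = m₂ B₁ sinθ.
τ = (4.05)(2.310×10⁻⁷)·sin140° = 6.014×10⁻⁷ N·m.

τ ≈ 6.01×10⁻⁷ N·m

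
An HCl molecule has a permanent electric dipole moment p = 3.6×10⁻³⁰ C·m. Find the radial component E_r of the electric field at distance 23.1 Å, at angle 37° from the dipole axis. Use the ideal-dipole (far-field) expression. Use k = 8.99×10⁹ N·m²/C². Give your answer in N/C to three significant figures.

E_r ≈ 4.19×10⁶ N/C

For a dipole, E_r = (2kp cosθ)/r³.
kp/r³ = (8.99×10⁹)(3.60×10⁻³⁰)/(2.31×10⁻⁹)³ = 2.626×10⁶ N/C.
E_r = 2·2.626×10⁶·cos37° = 4.194×10⁶ N/C.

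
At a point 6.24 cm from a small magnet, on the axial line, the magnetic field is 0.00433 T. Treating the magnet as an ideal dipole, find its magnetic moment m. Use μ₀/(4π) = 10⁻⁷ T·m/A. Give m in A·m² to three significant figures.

m ≈ 5.26 A·m²

On axis B = (μ₀/4π)·2m/r³, so m = Br³·4π/(μ₀·2).
m = (0.00433)·(0.0624)³ / (2·10⁻⁷) = 5.260 A·m².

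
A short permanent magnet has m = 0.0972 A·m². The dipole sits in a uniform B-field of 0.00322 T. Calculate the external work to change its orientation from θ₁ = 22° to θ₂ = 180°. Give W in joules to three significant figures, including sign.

W ≈ 6.03×10⁻⁴ J

W_ext = ΔU = −mB cosθ₂ + mB cosθ₁ = mB(cosθ₁ − cosθ₂).
W = (0.0972)(0.00322)·(cos22° − cos180°) = (3.130×10⁻⁴)·(+1.9272) = 6.032×10⁻⁴ J.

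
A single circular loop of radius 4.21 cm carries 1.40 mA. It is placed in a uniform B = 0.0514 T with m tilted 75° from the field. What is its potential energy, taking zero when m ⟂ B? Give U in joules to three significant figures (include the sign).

U ≈ -1.04×10⁻⁷ J

Magnetic moment m = IA = Iπa² = (0.00140)·π·(0.0421)² = 7.795×10⁻⁶ A·m².
U = −m·B = −mB cosθ.
U = −(7.795×10⁻⁶)(0.0514)·cos75° = -1.037×10⁻⁷ J.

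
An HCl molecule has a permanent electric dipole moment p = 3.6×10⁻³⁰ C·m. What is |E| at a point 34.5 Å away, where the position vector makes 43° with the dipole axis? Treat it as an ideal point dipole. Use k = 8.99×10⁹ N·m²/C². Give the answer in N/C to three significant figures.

E ≈ 1.27×10⁶ N/C

At angle θ the dipole field magnitude is E = (kp/r³)·√(1 + 3cos²θ).
kp/r³ = (8.99×10⁹)(3.60×10⁻³⁰) / (3.45×10⁻⁹)³ = 7.881×10⁵ N/C.
√(1 + 3cos²43°) = √(1 + 3·0.5349) = √2.6046 ≈ 1.6139.
E ≈ 7.881×10⁵ × 1.614 = 1.272×10⁶ N/C.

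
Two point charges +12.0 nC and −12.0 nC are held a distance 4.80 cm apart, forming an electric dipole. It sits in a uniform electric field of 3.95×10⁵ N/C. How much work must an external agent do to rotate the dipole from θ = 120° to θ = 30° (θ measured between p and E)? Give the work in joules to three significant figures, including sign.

W ≈ -3.11×10⁻⁴ J

Dipole moment p = qd = (1.20×10⁻⁸ C)(0.0480 m) = 5.76×10⁻¹⁰ C·m.
W_ext = ΔU = U(θ₂) − U(θ₁) = −pE cosθ₂ − (−pE cosθ₁) = pE(cosθ₁ − cosθ₂).
W = (5.76×10⁻¹⁰)(3.95×10⁵)·(cos120° − cos30°) = (2.275×10⁻⁴)·(-1.3660) = -3.108×10⁻⁴ J.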